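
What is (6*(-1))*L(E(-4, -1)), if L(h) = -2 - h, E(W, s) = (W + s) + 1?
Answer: -12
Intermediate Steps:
E(W, s) = 1 + W + s
(6*(-1))*L(E(-4, -1)) = (6*(-1))*(-2 - (1 - 4 - 1)) = -6*(-2 - 1*(-4)) = -6*(-2 + 4) = -6*2 = -12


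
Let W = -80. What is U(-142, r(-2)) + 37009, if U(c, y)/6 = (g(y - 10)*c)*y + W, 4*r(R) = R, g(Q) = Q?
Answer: 32056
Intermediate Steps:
r(R) = R/4
U(c, y) = -480 + 6*c*y*(-10 + y) (U(c, y) = 6*(((y - 10)*c)*y - 80) = 6*(((-10 + y)*c)*y - 80) = 6*((c*(-10 + y))*y - 80) = 6*(c*y*(-10 + y) - 80) = 6*(-80 + c*y*(-10 + y)) = -480 + 6*c*y*(-10 + y))
U(-142, r(-2)) + 37009 = (-480 + 6*(-142)*((1/4)*(-2))*(-10 + (1/4)*(-2))) + 37009 = (-480 + 6*(-142)*(-1/2)*(-10 - 1/2)) + 37009 = (-480 + 6*(-142)*(-1/2)*(-21/2)) + 37009 = (-480 - 4473) + 37009 = -4953 + 37009 = 32056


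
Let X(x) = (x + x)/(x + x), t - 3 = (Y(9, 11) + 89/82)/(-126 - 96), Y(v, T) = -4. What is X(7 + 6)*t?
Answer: 54851/18204 ≈ 3.0131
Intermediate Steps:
t = 54851/18204 (t = 3 + (-4 + 89/82)/(-126 - 96) = 3 + (-4 + 89*(1/82))/(-222) = 3 + (-4 + 89/82)*(-1/222) = 3 - 239/82*(-1/222) = 3 + 239/18204 = 54851/18204 ≈ 3.0131)
X(x) = 1 (X(x) = (2*x)/((2*x)) = (2*x)*(1/(2*x)) = 1)
X(7 + 6)*t = 1*(54851/18204) = 54851/18204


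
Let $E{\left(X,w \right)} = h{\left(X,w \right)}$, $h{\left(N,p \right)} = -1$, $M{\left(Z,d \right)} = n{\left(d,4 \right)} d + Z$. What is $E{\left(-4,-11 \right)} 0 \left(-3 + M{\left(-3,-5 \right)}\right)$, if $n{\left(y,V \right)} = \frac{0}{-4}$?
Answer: $0$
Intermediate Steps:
$n{\left(y,V \right)} = 0$ ($n{\left(y,V \right)} = 0 \left(- \frac{1}{4}\right) = 0$)
$M{\left(Z,d \right)} = Z$ ($M{\left(Z,d \right)} = 0 d + Z = 0 + Z = Z$)
$E{\left(X,w \right)} = -1$
$E{\left(-4,-11 \right)} 0 \left(-3 + M{\left(-3,-5 \right)}\right) = - 0 \left(-3 - 3\right) = - 0 \left(-6\right) = \left(-1\right) 0 = 0$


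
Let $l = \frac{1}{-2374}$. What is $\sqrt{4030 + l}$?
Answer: $\frac{\sqrt{22712577906}}{2374} \approx 63.482$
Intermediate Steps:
$l = - \frac{1}{2374} \approx -0.00042123$
$\sqrt{4030 + l} = \sqrt{4030 - \frac{1}{2374}} = \sqrt{\frac{9567219}{2374}} = \frac{\sqrt{22712577906}}{2374}$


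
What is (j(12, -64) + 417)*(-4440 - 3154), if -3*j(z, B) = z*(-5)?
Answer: -3318578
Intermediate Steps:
j(z, B) = 5*z/3 (j(z, B) = -z*(-5)/3 = -(-5)*z/3 = 5*z/3)
(j(12, -64) + 417)*(-4440 - 3154) = ((5/3)*12 + 417)*(-4440 - 3154) = (20 + 417)*(-7594) = 437*(-7594) = -3318578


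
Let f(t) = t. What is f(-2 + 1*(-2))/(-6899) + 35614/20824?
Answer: 122892141/71832388 ≈ 1.7108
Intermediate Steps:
f(-2 + 1*(-2))/(-6899) + 35614/20824 = (-2 + 1*(-2))/(-6899) + 35614/20824 = (-2 - 2)*(-1/6899) + 35614*(1/20824) = -4*(-1/6899) + 17807/10412 = 4/6899 + 17807/10412 = 122892141/71832388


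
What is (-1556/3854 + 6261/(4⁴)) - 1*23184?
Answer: -11425079629/493312 ≈ -23160.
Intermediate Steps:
(-1556/3854 + 6261/(4⁴)) - 1*23184 = (-1556*1/3854 + 6261/256) - 23184 = (-778/1927 + 6261*(1/256)) - 23184 = (-778/1927 + 6261/256) - 23184 = 11865779/493312 - 23184 = -11425079629/493312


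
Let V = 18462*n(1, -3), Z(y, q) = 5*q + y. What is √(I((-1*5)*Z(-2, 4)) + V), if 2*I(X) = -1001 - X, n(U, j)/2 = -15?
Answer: 19*I*√6142/2 ≈ 744.52*I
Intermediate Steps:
Z(y, q) = y + 5*q
n(U, j) = -30 (n(U, j) = 2*(-15) = -30)
V = -553860 (V = 18462*(-30) = -553860)
I(X) = -1001/2 - X/2 (I(X) = (-1001 - X)/2 = -1001/2 - X/2)
√(I((-1*5)*Z(-2, 4)) + V) = √((-1001/2 - (-1*5)*(-2 + 5*4)/2) - 553860) = √((-1001/2 - (-5)*(-2 + 20)/2) - 553860) = √((-1001/2 - (-5)*18/2) - 553860) = √((-1001/2 - ½*(-90)) - 553860) = √((-1001/2 + 45) - 553860) = √(-911/2 - 553860) = √(-1108631/2) = 19*I*√6142/2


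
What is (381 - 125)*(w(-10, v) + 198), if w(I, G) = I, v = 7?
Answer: 48128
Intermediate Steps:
(381 - 125)*(w(-10, v) + 198) = (381 - 125)*(-10 + 198) = 256*188 = 48128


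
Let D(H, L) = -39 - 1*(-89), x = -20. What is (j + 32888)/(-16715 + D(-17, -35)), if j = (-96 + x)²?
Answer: -15448/5555 ≈ -2.7809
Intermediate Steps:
D(H, L) = 50 (D(H, L) = -39 + 89 = 50)
j = 13456 (j = (-96 - 20)² = (-116)² = 13456)
(j + 32888)/(-16715 + D(-17, -35)) = (13456 + 32888)/(-16715 + 50) = 46344/(-16665) = 46344*(-1/16665) = -15448/5555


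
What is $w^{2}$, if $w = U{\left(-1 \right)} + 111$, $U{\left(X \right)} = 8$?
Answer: $14161$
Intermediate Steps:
$w = 119$ ($w = 8 + 111 = 119$)
$w^{2} = 119^{2} = 14161$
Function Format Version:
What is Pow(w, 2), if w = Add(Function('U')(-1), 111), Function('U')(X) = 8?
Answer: 14161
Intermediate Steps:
w = 119 (w = Add(8, 111) = 119)
Pow(w, 2) = Pow(119, 2) = 14161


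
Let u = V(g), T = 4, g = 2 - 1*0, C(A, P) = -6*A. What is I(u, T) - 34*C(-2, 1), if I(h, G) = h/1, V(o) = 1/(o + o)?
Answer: -1631/4 ≈ -407.75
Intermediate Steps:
g = 2 (g = 2 + 0 = 2)
V(o) = 1/(2*o)
u = ¼ (u = (½)/2 = (½)*(½) = ¼ ≈ 0.25000)
I(h, G) = h (I(h, G) = h*1 = h)
I(u, T) - 34*C(-2, 1) = ¼ - (-204)*(-2) = ¼ - 34*12 = ¼ - 408 = -1631/4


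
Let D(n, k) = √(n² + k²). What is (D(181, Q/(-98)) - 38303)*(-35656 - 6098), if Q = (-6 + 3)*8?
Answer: 1599303462 - 41754*√78659305/49 ≈ 1.5917e+9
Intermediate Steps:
Q = -24 (Q = -3*8 = -24)
D(n, k) = √(k² + n²)
(D(181, Q/(-98)) - 38303)*(-35656 - 6098) = (√((-24/(-98))² + 181²) - 38303)*(-35656 - 6098) = (√((-24*(-1/98))² + 32761) - 38303)*(-41754) = (√((12/49)² + 32761) - 38303)*(-41754) = (√(144/2401 + 32761) - 38303)*(-41754) = (√(78659305/2401) - 38303)*(-41754) = (√78659305/49 - 38303)*(-41754) = (-38303 + √78659305/49)*(-41754) = 1599303462 - 41754*√78659305/49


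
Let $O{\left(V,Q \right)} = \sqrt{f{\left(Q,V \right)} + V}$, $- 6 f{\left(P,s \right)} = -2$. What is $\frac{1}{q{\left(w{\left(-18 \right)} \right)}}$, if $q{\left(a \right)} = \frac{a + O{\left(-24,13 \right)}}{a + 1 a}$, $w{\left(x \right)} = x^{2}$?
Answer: $\frac{629856}{314999} - \frac{648 i \sqrt{213}}{314999} \approx 1.9995 - 0.030023 i$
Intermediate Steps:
$f{\left(P,s \right)} = \frac{1}{3}$ ($f{\left(P,s \right)} = \left(- \frac{1}{6}\right) \left(-2\right) = \frac{1}{3}$)
$O{\left(V,Q \right)} = \sqrt{\frac{1}{3} + V}$
$q{\left(a \right)} = \frac{a + \frac{i \sqrt{213}}{3}}{2 a}$ ($q{\left(a \right)} = \frac{a + \frac{\sqrt{3 + 9 \left(-24\right)}}{3}}{a + 1 a} = \frac{a + \frac{\sqrt{3 - 216}}{3}}{a + a} = \frac{a + \frac{\sqrt{-213}}{3}}{2 a} = \left(a + \frac{i \sqrt{213}}{3}\right) \frac{1}{2 a} = \frac{a + \frac{i \sqrt{213}}{3}}{2 a}$)
$\frac{1}{q{\left(w{\left(-18 \right)} \right)}} = \frac{1}{\frac{1}{6} \frac{1}{\left(-18\right)^{2}} \left(3 \left(-18\right)^{2} + i \sqrt{213}\right)} = \frac{1}{\frac{1}{6} \cdot \frac{1}{324} \left(3 \cdot 324 + i \sqrt{213}\right)} = \frac{1}{\frac{1}{6} \cdot \frac{1}{324} \left(972 + i \sqrt{213}\right)} = \frac{1}{\frac{1}{2} + \frac{i \sqrt{213}}{1944}}$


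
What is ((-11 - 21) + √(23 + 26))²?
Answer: 625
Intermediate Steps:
((-11 - 21) + √(23 + 26))² = (-32 + √49)² = (-32 + 7)² = (-25)² = 625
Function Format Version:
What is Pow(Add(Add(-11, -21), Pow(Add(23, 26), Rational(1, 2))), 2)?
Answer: 625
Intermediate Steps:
Pow(Add(Add(-11, -21), Pow(Add(23, 26), Rational(1, 2))), 2) = Pow(Add(-32, Pow(49, Rational(1, 2))), 2) = Pow(Add(-32, 7), 2) = Pow(-25, 2) = 625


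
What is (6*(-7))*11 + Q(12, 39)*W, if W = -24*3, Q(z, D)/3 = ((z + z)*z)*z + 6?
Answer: -748254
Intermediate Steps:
Q(z, D) = 18 + 6*z³ (Q(z, D) = 3*(((z + z)*z)*z + 6) = 3*(((2*z)*z)*z + 6) = 3*((2*z²)*z + 6) = 3*(2*z³ + 6) = 3*(6 + 2*z³) = 18 + 6*z³)
W = -72
(6*(-7))*11 + Q(12, 39)*W = (6*(-7))*11 + (18 + 6*12³)*(-72) = -42*11 + (18 + 6*1728)*(-72) = -462 + (18 + 10368)*(-72) = -462 + 10386*(-72) = -462 - 747792 = -748254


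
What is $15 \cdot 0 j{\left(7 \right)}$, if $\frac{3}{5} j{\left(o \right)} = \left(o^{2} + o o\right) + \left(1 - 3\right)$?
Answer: $0$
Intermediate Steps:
$j{\left(o \right)} = - \frac{10}{3} + \frac{10 o^{2}}{3}$ ($j{\left(o \right)} = \frac{5 \left(\left(o^{2} + o o\right) + \left(1 - 3\right)\right)}{3} = \frac{5 \left(\left(o^{2} + o^{2}\right) + \left(1 - 3\right)\right)}{3} = \frac{5 \left(2 o^{2} - 2\right)}{3} = \frac{5 \left(-2 + 2 o^{2}\right)}{3} = - \frac{10}{3} + \frac{10 o^{2}}{3}$)
$15 \cdot 0 j{\left(7 \right)} = 15 \cdot 0 \left(- \frac{10}{3} + \frac{10 \cdot 7^{2}}{3}\right) = 0 \left(- \frac{10}{3} + \frac{10}{3} \cdot 49\right) = 0 \left(- \frac{10}{3} + \frac{490}{3}\right) = 0 \cdot 160 = 0$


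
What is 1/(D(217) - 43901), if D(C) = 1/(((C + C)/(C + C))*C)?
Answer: -217/9526516 ≈ -2.2779e-5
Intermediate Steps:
D(C) = 1/C (D(C) = 1/(((2*C)/((2*C)))*C) = 1/(((2*C)*(1/(2*C)))*C) = 1/(1*C) = 1/C)
1/(D(217) - 43901) = 1/(1/217 - 43901) = 1/(-9526516/217) = -217/9526516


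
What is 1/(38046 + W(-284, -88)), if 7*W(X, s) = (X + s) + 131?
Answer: 7/266081 ≈ 2.6308e-5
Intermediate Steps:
W(X, s) = 131/7 + X/7 + s/7 (W(X, s) = ((X + s) + 131)/7 = (131 + X + s)/7 = 131/7 + X/7 + s/7)
1/(38046 + W(-284, -88)) = 1/(38046 + (131/7 + (⅐)*(-284) + (⅐)*(-88))) = 1/(38046 + (131/7 - 284/7 - 88/7)) = 1/(38046 - 241/7) = 1/(266081/7) = 7/266081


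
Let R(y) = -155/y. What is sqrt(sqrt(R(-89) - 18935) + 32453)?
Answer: sqrt(257060213 + 178*I*sqrt(37492585))/89 ≈ 180.15 + 0.3819*I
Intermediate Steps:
sqrt(sqrt(R(-89) - 18935) + 32453) = sqrt(sqrt(-155/(-89) - 18935) + 32453) = sqrt(sqrt(-155*(-1/89) - 18935) + 32453) = sqrt(sqrt(155/89 - 18935) + 32453) = sqrt(sqrt(-1685060/89) + 32453) = sqrt(2*I*sqrt(37492585)/89 + 32453) = sqrt(32453 + 2*I*sqrt(37492585)/89)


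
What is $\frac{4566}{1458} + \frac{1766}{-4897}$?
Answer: $\frac{3297479}{1189971} \approx 2.7711$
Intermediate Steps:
$\frac{4566}{1458} + \frac{1766}{-4897} = 4566 \cdot \frac{1}{1458} + 1766 \left(- \frac{1}{4897}\right) = \frac{761}{243} - \frac{1766}{4897} = \frac{3297479}{1189971}$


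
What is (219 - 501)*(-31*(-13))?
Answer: -113646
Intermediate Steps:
(219 - 501)*(-31*(-13)) = -282*403 = -113646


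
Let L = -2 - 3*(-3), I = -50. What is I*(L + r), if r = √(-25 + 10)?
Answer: -350 - 50*I*√15 ≈ -350.0 - 193.65*I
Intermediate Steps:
L = 7 (L = -2 + 9 = 7)
r = I*√15 (r = √(-15) = I*√15 ≈ 3.873*I)
I*(L + r) = -50*(7 + I*√15) = -350 - 50*I*√15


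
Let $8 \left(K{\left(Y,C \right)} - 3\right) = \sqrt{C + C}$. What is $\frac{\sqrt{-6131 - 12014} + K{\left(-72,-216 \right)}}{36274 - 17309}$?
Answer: $\frac{3}{18965} + \frac{i \sqrt{18145}}{18965} + \frac{3 i \sqrt{3}}{37930} \approx 0.00015819 + 0.0072397 i$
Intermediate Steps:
$K{\left(Y,C \right)} = 3 + \frac{\sqrt{2} \sqrt{C}}{8}$ ($K{\left(Y,C \right)} = 3 + \frac{\sqrt{C + C}}{8} = 3 + \frac{\sqrt{2 C}}{8} = 3 + \frac{\sqrt{2} \sqrt{C}}{8}$)
$\frac{\sqrt{-6131 - 12014} + K{\left(-72,-216 \right)}}{36274 - 17309} = \frac{\sqrt{-6131 - 12014} + \left(3 + \frac{\sqrt{2} \sqrt{-216}}{8}\right)}{36274 - 17309} = \frac{\sqrt{-18145} + \left(3 + \frac{\sqrt{2} \cdot 6 i \sqrt{6}}{8}\right)}{18965} = \left(i \sqrt{18145} + \left(3 + \frac{3 i \sqrt{3}}{2}\right)\right) \frac{1}{18965} = \left(3 + i \sqrt{18145} + \frac{3 i \sqrt{3}}{2}\right) \frac{1}{18965} = \frac{3}{18965} + \frac{i \sqrt{18145}}{18965} + \frac{3 i \sqrt{3}}{37930}$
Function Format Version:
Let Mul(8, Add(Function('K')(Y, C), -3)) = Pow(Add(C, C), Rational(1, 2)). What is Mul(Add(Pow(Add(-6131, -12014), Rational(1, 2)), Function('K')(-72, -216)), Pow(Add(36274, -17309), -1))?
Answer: Add(Rational(3, 18965), Mul(Rational(1, 18965), I, Pow(18145, Rational(1, 2))), Mul(Rational(3, 37930), I, Pow(3, Rational(1, 2)))) ≈ Add(0.00015819, Mul(0.0072397, I))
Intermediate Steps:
Function('K')(Y, C) = Add(3, Mul(Rational(1, 8), Pow(2, Rational(1, 2)), Pow(C, Rational(1, 2)))) (Function('K')(Y, C) = Add(3, Mul(Rational(1, 8), Pow(Add(C, C), Rational(1, 2)))) = Add(3, Mul(Rational(1, 8), Pow(Mul(2, C), Rational(1, 2)))) = Add(3, Mul(Rational(1, 8), Mul(Pow(2, Rational(1, 2)), Pow(C, Rational(1, 2))))) = Add(3, Mul(Rational(1, 8), Pow(2, Rational(1, 2)), Pow(C, Rational(1, 2)))))
Mul(Add(Pow(Add(-6131, -12014), Rational(1, 2)), Function('K')(-72, -216)), Pow(Add(36274, -17309), -1)) = Mul(Add(Pow(Add(-6131, -12014), Rational(1, 2)), Add(3, Mul(Rational(1, 8), Pow(2, Rational(1, 2)), Pow(-216, Rational(1, 2))))), Pow(Add(36274, -17309), -1)) = Mul(Add(Pow(-18145, Rational(1, 2)), Add(3, Mul(Rational(1, 8), Pow(2, Rational(1, 2)), Mul(6, I, Pow(6, Rational(1, 2)))))), Pow(18965, -1)) = Mul(Add(Mul(I, Pow(18145, Rational(1, 2))), Add(3, Mul(Rational(3, 2), I, Pow(3, Rational(1, 2))))), Rational(1, 18965)) = Mul(Add(3, Mul(I, Pow(18145, Rational(1, 2))), Mul(Rational(3, 2), I, Pow(3, Rational(1, 2)))), Rational(1, 18965)) = Add(Rational(3, 18965), Mul(Rational(1, 18965), I, Pow(18145, Rational(1, 2))), Mul(Rational(3, 37930), I, Pow(3, Rational(1, 2))))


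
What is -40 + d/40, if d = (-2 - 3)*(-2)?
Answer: -159/4 ≈ -39.750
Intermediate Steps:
d = 10 (d = -5*(-2) = 10)
-40 + d/40 = -40 + 10/40 = -40 + 10*(1/40) = -40 + 1/4 = -159/4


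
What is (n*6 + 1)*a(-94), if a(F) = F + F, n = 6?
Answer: -6956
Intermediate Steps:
a(F) = 2*F
(n*6 + 1)*a(-94) = (6*6 + 1)*(2*(-94)) = (36 + 1)*(-188) = 37*(-188) = -6956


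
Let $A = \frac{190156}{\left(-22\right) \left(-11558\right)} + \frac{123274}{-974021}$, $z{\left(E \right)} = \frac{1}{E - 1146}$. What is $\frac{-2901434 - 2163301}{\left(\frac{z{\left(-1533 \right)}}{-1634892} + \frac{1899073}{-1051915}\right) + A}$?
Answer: $\frac{1444817047613945053223959416933300}{337781733515130156143689841} \approx 4.2774 \cdot 10^{6}$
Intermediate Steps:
$z{\left(E \right)} = \frac{1}{-1146 + E}$
$A = \frac{38467579413}{61917540949}$ ($A = \frac{190156}{254276} + 123274 \left(- \frac{1}{974021}\right) = 190156 \cdot \frac{1}{254276} - \frac{123274}{974021} = \frac{47539}{63569} - \frac{123274}{974021} = \frac{38467579413}{61917540949} \approx 0.62127$)
$\frac{-2901434 - 2163301}{\left(\frac{z{\left(-1533 \right)}}{-1634892} + \frac{1899073}{-1051915}\right) + A} = \frac{-2901434 - 2163301}{\left(\frac{1}{\left(-1146 - 1533\right) \left(-1634892\right)} + \frac{1899073}{-1051915}\right) + \frac{38467579413}{61917540949}} = - \frac{5064735}{\left(\frac{1}{-2679} \left(- \frac{1}{1634892}\right) + 1899073 \left(- \frac{1}{1051915}\right)\right) + \frac{38467579413}{61917540949}} = - \frac{5064735}{\left(\left(- \frac{1}{2679}\right) \left(- \frac{1}{1634892}\right) - \frac{1899073}{1051915}\right) + \frac{38467579413}{61917540949}} = - \frac{5064735}{\left(\frac{1}{4379875668} - \frac{1899073}{1051915}\right) + \frac{38467579413}{61917540949}} = - \frac{5064735}{- \frac{8317703623403849}{4607256913304220} + \frac{38467579413}{61917540949}} = - \frac{5064735}{- \frac{337781733515130156143689841}{285270018592077384744504780}} = \left(-5064735\right) \left(- \frac{285270018592077384744504780}{337781733515130156143689841}\right) = \frac{1444817047613945053223959416933300}{337781733515130156143689841}$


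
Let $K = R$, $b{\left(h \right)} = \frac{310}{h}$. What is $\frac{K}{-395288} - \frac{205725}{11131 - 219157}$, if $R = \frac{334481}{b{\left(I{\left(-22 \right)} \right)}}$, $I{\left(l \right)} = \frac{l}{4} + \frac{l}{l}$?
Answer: $\frac{654423249443}{653624519520} \approx 1.0012$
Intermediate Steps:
$I{\left(l \right)} = 1 + \frac{l}{4}$ ($I{\left(l \right)} = l \frac{1}{4} + 1 = \frac{l}{4} + 1 = 1 + \frac{l}{4}$)
$R = - \frac{3010329}{620}$ ($R = \frac{334481}{310 \frac{1}{1 + \frac{1}{4} \left(-22\right)}} = \frac{334481}{310 \frac{1}{1 - \frac{11}{2}}} = \frac{334481}{310 \frac{1}{- \frac{9}{2}}} = \frac{334481}{310 \left(- \frac{2}{9}\right)} = \frac{334481}{- \frac{620}{9}} = 334481 \left(- \frac{9}{620}\right) = - \frac{3010329}{620} \approx -4855.4$)
$K = - \frac{3010329}{620} \approx -4855.4$
$\frac{K}{-395288} - \frac{205725}{11131 - 219157} = - \frac{3010329}{620 \left(-395288\right)} - \frac{205725}{11131 - 219157} = \left(- \frac{3010329}{620}\right) \left(- \frac{1}{395288}\right) - \frac{205725}{-208026} = \frac{3010329}{245078560} - - \frac{5275}{5334} = \frac{3010329}{245078560} + \frac{5275}{5334} = \frac{654423249443}{653624519520}$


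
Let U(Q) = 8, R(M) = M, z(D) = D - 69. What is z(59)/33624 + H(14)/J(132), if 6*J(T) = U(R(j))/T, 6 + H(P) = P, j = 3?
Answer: 13315099/16812 ≈ 792.00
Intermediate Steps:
z(D) = -69 + D
H(P) = -6 + P
J(T) = 4/(3*T) (J(T) = (8/T)/6 = 4/(3*T))
z(59)/33624 + H(14)/J(132) = (-69 + 59)/33624 + (-6 + 14)/(((4/3)/132)) = -10*1/33624 + 8/(((4/3)*(1/132))) = -5/16812 + 8/(1/99) = -5/16812 + 8*99 = -5/16812 + 792 = 13315099/16812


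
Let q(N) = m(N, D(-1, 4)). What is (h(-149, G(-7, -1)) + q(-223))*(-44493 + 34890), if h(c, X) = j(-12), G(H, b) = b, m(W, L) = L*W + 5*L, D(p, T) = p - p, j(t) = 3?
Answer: -28809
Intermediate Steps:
D(p, T) = 0
m(W, L) = 5*L + L*W
h(c, X) = 3
q(N) = 0 (q(N) = 0*(5 + N) = 0)
(h(-149, G(-7, -1)) + q(-223))*(-44493 + 34890) = (3 + 0)*(-44493 + 34890) = 3*(-9603) = -28809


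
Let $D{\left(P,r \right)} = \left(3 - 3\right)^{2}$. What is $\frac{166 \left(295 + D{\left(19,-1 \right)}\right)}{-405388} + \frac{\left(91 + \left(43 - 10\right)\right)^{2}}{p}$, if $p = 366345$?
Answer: $- \frac{5853334381}{74255933430} \approx -0.078826$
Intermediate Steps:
$D{\left(P,r \right)} = 0$ ($D{\left(P,r \right)} = 0^{2} = 0$)
$\frac{166 \left(295 + D{\left(19,-1 \right)}\right)}{-405388} + \frac{\left(91 + \left(43 - 10\right)\right)^{2}}{p} = \frac{166 \left(295 + 0\right)}{-405388} + \frac{\left(91 + \left(43 - 10\right)\right)^{2}}{366345} = 166 \cdot 295 \left(- \frac{1}{405388}\right) + \left(91 + \left(43 - 10\right)\right)^{2} \cdot \frac{1}{366345} = 48970 \left(- \frac{1}{405388}\right) + \left(91 + 33\right)^{2} \cdot \frac{1}{366345} = - \frac{24485}{202694} + 124^{2} \cdot \frac{1}{366345} = - \frac{24485}{202694} + 15376 \cdot \frac{1}{366345} = - \frac{24485}{202694} + \frac{15376}{366345} = - \frac{5853334381}{74255933430}$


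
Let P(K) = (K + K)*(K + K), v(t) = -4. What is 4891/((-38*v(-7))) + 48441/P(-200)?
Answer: 98740379/3040000 ≈ 32.480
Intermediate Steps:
P(K) = 4*K**2 (P(K) = (2*K)*(2*K) = 4*K**2)
4891/((-38*v(-7))) + 48441/P(-200) = 4891/((-38*(-4))) + 48441/((4*(-200)**2)) = 4891/152 + 48441/((4*40000)) = 4891*(1/152) + 48441/160000 = 4891/152 + 48441*(1/160000) = 4891/152 + 48441/160000 = 98740379/3040000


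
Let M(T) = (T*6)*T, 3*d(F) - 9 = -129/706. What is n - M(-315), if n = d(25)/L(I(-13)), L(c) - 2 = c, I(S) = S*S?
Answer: -71874222025/120726 ≈ -5.9535e+5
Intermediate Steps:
I(S) = S²
d(F) = 2075/706 (d(F) = 3 + (-129/706)/3 = 3 + (-129*1/706)/3 = 3 + (⅓)*(-129/706) = 3 - 43/706 = 2075/706)
L(c) = 2 + c
M(T) = 6*T² (M(T) = (6*T)*T = 6*T²)
n = 2075/120726 (n = 2075/(706*(2 + (-13)²)) = 2075/(706*(2 + 169)) = (2075/706)/171 = (2075/706)*(1/171) = 2075/120726 ≈ 0.017188)
n - M(-315) = 2075/120726 - 6*(-315)² = 2075/120726 - 6*99225 = 2075/120726 - 1*595350 = 2075/120726 - 595350 = -71874222025/120726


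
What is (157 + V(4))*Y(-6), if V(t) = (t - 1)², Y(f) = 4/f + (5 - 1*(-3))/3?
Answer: 332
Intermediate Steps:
Y(f) = 8/3 + 4/f (Y(f) = 4/f + (5 + 3)*(⅓) = 4/f + 8*(⅓) = 4/f + 8/3 = 8/3 + 4/f)
V(t) = (-1 + t)²
(157 + V(4))*Y(-6) = (157 + (-1 + 4)²)*(8/3 + 4/(-6)) = (157 + 3²)*(8/3 + 4*(-⅙)) = (157 + 9)*(8/3 - ⅔) = 166*2 = 332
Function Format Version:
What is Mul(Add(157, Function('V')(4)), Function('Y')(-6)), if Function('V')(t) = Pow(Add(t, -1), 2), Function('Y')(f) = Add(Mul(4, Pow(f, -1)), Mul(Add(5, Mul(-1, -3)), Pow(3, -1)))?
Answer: 332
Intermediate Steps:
Function('Y')(f) = Add(Rational(8, 3), Mul(4, Pow(f, -1))) (Function('Y')(f) = Add(Mul(4, Pow(f, -1)), Mul(Add(5, 3), Rational(1, 3))) = Add(Mul(4, Pow(f, -1)), Mul(8, Rational(1, 3))) = Add(Mul(4, Pow(f, -1)), Rational(8, 3)) = Add(Rational(8, 3), Mul(4, Pow(f, -1))))
Function('V')(t) = Pow(Add(-1, t), 2)
Mul(Add(157, Function('V')(4)), Function('Y')(-6)) = Mul(Add(157, Pow(Add(-1, 4), 2)), Add(Rational(8, 3), Mul(4, Pow(-6, -1)))) = Mul(Add(157, Pow(3, 2)), Add(Rational(8, 3), Mul(4, Rational(-1, 6)))) = Mul(Add(157, 9), Add(Rational(8, 3), Rational(-2, 3))) = Mul(166, 2) = 332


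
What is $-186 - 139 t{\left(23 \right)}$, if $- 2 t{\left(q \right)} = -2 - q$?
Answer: $- \frac{3847}{2} \approx -1923.5$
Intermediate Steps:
$t{\left(q \right)} = 1 + \frac{q}{2}$ ($t{\left(q \right)} = - \frac{-2 - q}{2} = 1 + \frac{q}{2}$)
$-186 - 139 t{\left(23 \right)} = -186 - 139 \left(1 + \frac{1}{2} \cdot 23\right) = -186 - 139 \left(1 + \frac{23}{2}\right) = -186 - \frac{3475}{2} = - \frac{3847}{2}$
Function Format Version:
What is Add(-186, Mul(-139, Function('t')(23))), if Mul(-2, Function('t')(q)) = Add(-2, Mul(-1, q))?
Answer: Rational(-3847, 2) ≈ -1923.5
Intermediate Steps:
Function('t')(q) = Add(1, Mul(Rational(1, 2), q)) (Function('t')(q) = Mul(Rational(-1, 2), Add(-2, Mul(-1, q))) = Add(1, Mul(Rational(1, 2), q)))
Add(-186, Mul(-139, Function('t')(23))) = Add(-186, Mul(-139, Add(1, Mul(Rational(1, 2), 23)))) = Add(-186, Mul(-139, Add(1, Rational(23, 2)))) = Add(-186, Mul(-139, Rational(25, 2))) = Add(-186, Rational(-3475, 2)) = Rational(-3847, 2)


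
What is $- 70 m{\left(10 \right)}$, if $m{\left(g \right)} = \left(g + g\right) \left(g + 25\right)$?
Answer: $-49000$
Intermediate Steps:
$m{\left(g \right)} = 2 g \left(25 + g\right)$
$- 70 m{\left(10 \right)} = - 70 \cdot 2 \cdot 10 \left(25 + 10\right) = - 70 \cdot 2 \cdot 10 \cdot 35 = \left(-70\right) 700 = -49000$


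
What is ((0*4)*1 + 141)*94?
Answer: 13254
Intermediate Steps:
((0*4)*1 + 141)*94 = (0*1 + 141)*94 = (0 + 141)*94 = 141*94 = 13254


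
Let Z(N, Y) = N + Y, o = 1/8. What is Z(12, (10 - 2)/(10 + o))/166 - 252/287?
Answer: -220790/275643 ≈ -0.80100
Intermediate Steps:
o = ⅛ ≈ 0.12500
Z(12, (10 - 2)/(10 + o))/166 - 252/287 = (12 + (10 - 2)/(10 + ⅛))/166 - 252/287 = (12 + 8/(81/8))*(1/166) - 252*1/287 = (12 + 8*(8/81))*(1/166) - 36/41 = (12 + 64/81)*(1/166) - 36/41 = (1036/81)*(1/166) - 36/41 = 518/6723 - 36/41 = -220790/275643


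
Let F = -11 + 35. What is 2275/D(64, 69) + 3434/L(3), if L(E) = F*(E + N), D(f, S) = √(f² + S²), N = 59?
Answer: 1717/744 + 2275*√8857/8857 ≈ 26.481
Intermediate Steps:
F = 24
D(f, S) = √(S² + f²)
L(E) = 1416 + 24*E (L(E) = 24*(E + 59) = 24*(59 + E) = 1416 + 24*E)
2275/D(64, 69) + 3434/L(3) = 2275/(√(69² + 64²)) + 3434/(1416 + 24*3) = 2275/(√(4761 + 4096)) + 3434/(1416 + 72) = 2275/(√8857) + 3434/1488 = 2275*(√8857/8857) + 3434*(1/1488) = 2275*√8857/8857 + 1717/744 = 1717/744 + 2275*√8857/8857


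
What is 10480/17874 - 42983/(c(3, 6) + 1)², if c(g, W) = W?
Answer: -383882311/437913 ≈ -876.62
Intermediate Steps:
10480/17874 - 42983/(c(3, 6) + 1)² = 10480/17874 - 42983/(6 + 1)² = 10480*(1/17874) - 42983/(7²) = 5240/8937 - 42983/49 = -383882311/437913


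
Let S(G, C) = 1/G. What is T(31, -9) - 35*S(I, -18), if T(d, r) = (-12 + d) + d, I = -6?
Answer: 335/6 ≈ 55.833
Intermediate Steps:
T(d, r) = -12 + 2*d
T(31, -9) - 35*S(I, -18) = (-12 + 2*31) - 35/(-6) = (-12 + 62) - 35*(-1/6) = 50 + 35/6 = 335/6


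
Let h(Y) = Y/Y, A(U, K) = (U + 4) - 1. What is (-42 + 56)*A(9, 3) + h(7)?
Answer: 169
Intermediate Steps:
A(U, K) = 3 + U (A(U, K) = (4 + U) - 1 = 3 + U)
h(Y) = 1
(-42 + 56)*A(9, 3) + h(7) = (-42 + 56)*(3 + 9) + 1 = 14*12 + 1 = 168 + 1 = 169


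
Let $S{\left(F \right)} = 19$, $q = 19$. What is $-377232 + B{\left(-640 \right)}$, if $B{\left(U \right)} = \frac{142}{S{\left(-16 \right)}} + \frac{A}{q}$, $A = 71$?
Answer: $- \frac{7167195}{19} \approx -3.7722 \cdot 10^{5}$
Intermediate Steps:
$B{\left(U \right)} = \frac{213}{19}$ ($B{\left(U \right)} = \frac{142}{19} + \frac{71}{19} = \frac{213}{19}$)
$-377232 + B{\left(-640 \right)} = -377232 + \frac{213}{19} = - \frac{7167195}{19}$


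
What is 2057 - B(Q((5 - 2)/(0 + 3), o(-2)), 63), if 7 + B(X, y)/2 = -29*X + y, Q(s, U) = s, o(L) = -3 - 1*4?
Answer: 2003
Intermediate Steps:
o(L) = -7 (o(L) = -3 - 4 = -7)
B(X, y) = -14 - 58*X + 2*y (B(X, y) = -14 + 2*(-29*X + y) = -14 + 2*(y - 29*X) = -14 + (-58*X + 2*y) = -14 - 58*X + 2*y)
2057 - B(Q((5 - 2)/(0 + 3), o(-2)), 63) = 2057 - (-14 - 58*(5 - 2)/(0 + 3) + 2*63) = 2057 - (-14 - 174/3 + 126) = 2057 - (-14 - 58*1 + 126) = 2057 - (-14 - 58 + 126) = 2057 - 1*54 = 2057 - 54 = 2003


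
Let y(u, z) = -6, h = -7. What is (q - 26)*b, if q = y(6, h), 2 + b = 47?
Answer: -1440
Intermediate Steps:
b = 45 (b = -2 + 47 = 45)
q = -6
(q - 26)*b = (-6 - 26)*45 = -32*45 = -1440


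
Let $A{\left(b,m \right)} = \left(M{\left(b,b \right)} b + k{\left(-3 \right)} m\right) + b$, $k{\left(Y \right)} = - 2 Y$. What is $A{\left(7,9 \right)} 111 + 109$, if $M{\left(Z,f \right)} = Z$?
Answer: $12319$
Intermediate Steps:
$A{\left(b,m \right)} = b + b^{2} + 6 m$ ($A{\left(b,m \right)} = \left(b b + \left(-2\right) \left(-3\right) m\right) + b = \left(b^{2} + 6 m\right) + b = b + b^{2} + 6 m$)
$A{\left(7,9 \right)} 111 + 109 = \left(7 + 7^{2} + 6 \cdot 9\right) 111 + 109 = \left(7 + 49 + 54\right) 111 + 109 = 110 \cdot 111 + 109 = 12210 + 109 = 12319$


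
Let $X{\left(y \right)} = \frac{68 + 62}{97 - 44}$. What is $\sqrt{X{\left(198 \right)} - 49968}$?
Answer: $\frac{23 i \sqrt{265318}}{53} \approx 223.53 i$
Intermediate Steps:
$X{\left(y \right)} = \frac{130}{53}$
$\sqrt{X{\left(198 \right)} - 49968} = \sqrt{\frac{130}{53} - 49968} = \sqrt{- \frac{2648174}{53}} = \frac{23 i \sqrt{265318}}{53}$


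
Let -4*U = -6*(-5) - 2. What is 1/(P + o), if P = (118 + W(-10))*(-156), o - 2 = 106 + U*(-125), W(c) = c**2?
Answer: -1/33025 ≈ -3.0280e-5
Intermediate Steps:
U = -7 (U = -(-6*(-5) - 2)/4 = -(30 - 2)/4 = -1/4*28 = -7)
o = 983 (o = 2 + (106 - 7*(-125)) = 2 + (106 + 875) = 2 + 981 = 983)
P = -34008 (P = (118 + (-10)**2)*(-156) = (118 + 100)*(-156) = 218*(-156) = -34008)
1/(P + o) = 1/(-34008 + 983) = 1/(-33025) = -1/33025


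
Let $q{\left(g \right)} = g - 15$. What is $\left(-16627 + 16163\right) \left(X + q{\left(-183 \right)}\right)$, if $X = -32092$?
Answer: $14982560$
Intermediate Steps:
$q{\left(g \right)} = -15 + g$ ($q{\left(g \right)} = g - 15 = -15 + g$)
$\left(-16627 + 16163\right) \left(X + q{\left(-183 \right)}\right) = \left(-16627 + 16163\right) \left(-32092 - 198\right) = - 464 \left(-32092 - 198\right) = \left(-464\right) \left(-32290\right) = 14982560$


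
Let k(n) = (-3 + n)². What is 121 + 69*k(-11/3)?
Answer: 9563/3 ≈ 3187.7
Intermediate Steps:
121 + 69*k(-11/3) = 121 + 69*(-3 - 11/3)² = 121 + 69*(-20/3)² = 121 + 69*(400/9) = 121 + 9200/3 = 9563/3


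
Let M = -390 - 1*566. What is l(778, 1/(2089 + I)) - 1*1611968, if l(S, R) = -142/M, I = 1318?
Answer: -770520633/478 ≈ -1.6120e+6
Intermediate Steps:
M = -956 (M = -390 - 566 = -956)
l(S, R) = 71/478 (l(S, R) = -142/(-956) = -142*(-1/956) = 71/478)
l(778, 1/(2089 + I)) - 1*1611968 = 71/478 - 1*1611968 = 71/478 - 1611968 = -770520633/478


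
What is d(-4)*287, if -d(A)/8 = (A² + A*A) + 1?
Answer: -75768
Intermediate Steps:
d(A) = -8 - 16*A² (d(A) = -8*((A² + A*A) + 1) = -8*((A² + A²) + 1) = -8*(2*A² + 1) = -8*(1 + 2*A²) = -8 - 16*A²)
d(-4)*287 = (-8 - 16*(-4)²)*287 = (-8 - 16*16)*287 = (-8 - 256)*287 = -264*287 = -75768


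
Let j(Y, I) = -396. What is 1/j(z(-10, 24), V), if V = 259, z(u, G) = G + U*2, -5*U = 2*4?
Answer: -1/396 ≈ -0.0025253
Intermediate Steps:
U = -8/5 (U = -2*4/5 = -⅕*8 = -8/5 ≈ -1.6000)
z(u, G) = -16/5 + G (z(u, G) = G - 8/5*2 = G - 16/5 = -16/5 + G)
1/j(z(-10, 24), V) = 1/(-396) = -1/396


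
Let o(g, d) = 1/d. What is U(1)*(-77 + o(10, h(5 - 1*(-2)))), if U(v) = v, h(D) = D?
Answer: -538/7 ≈ -76.857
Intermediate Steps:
U(1)*(-77 + o(10, h(5 - 1*(-2)))) = 1*(-77 + 1/(5 - 1*(-2))) = 1*(-77 + 1/(5 + 2)) = 1*(-77 + 1/7) = 1*(-538/7) = -538/7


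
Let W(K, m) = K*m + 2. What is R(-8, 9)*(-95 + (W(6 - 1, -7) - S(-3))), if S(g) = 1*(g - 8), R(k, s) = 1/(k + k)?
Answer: 117/16 ≈ 7.3125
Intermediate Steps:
R(k, s) = 1/(2*k)
W(K, m) = 2 + K*m
S(g) = -8 + g (S(g) = 1*(-8 + g) = -8 + g)
R(-8, 9)*(-95 + (W(6 - 1, -7) - S(-3))) = ((½)/(-8))*(-95 + ((2 + (6 - 1)*(-7)) - (-8 - 3))) = ((½)*(-⅛))*(-95 + ((2 + 5*(-7)) - 1*(-11))) = -(-95 + ((2 - 35) + 11))/16 = -(-95 + (-33 + 11))/16 = -(-95 - 22)/16 = -1/16*(-117) = 117/16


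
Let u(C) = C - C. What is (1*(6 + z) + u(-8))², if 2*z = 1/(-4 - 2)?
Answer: 5041/144 ≈ 35.007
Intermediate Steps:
z = -1/12 (z = 1/(2*(-4 - 2)) = (½)/(-6) = (½)*(-⅙) = -1/12 ≈ -0.083333)
u(C) = 0
(1*(6 + z) + u(-8))² = (1*(6 - 1/12) + 0)² = (1*(71/12) + 0)² = (71/12 + 0)² = (71/12)² = 5041/144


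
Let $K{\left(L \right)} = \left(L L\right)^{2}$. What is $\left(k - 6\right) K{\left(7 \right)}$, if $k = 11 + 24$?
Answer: $69629$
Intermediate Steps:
$K{\left(L \right)} = L^{4}$ ($K{\left(L \right)} = \left(L^{2}\right)^{2} = L^{4}$)
$k = 35$
$\left(k - 6\right) K{\left(7 \right)} = \left(35 - 6\right) 7^{4} = 29 \cdot 2401 = 69629$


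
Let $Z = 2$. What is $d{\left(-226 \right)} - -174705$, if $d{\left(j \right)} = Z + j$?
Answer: $174481$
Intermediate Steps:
$d{\left(j \right)} = 2 + j$
$d{\left(-226 \right)} - -174705 = \left(2 - 226\right) - -174705 = -224 + 174705 = 174481$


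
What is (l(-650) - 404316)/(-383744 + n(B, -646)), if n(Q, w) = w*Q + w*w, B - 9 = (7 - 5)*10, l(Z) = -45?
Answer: -134787/4946 ≈ -27.252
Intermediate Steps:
B = 29 (B = 9 + (7 - 5)*10 = 9 + 2*10 = 9 + 20 = 29)
n(Q, w) = w**2 + Q*w (n(Q, w) = Q*w + w**2 = w**2 + Q*w)
(l(-650) - 404316)/(-383744 + n(B, -646)) = (-45 - 404316)/(-383744 - 646*(29 - 646)) = -404361/(-383744 - 646*(-617)) = -404361/(-383744 + 398582) = -404361/14838 = -404361*1/14838 = -134787/4946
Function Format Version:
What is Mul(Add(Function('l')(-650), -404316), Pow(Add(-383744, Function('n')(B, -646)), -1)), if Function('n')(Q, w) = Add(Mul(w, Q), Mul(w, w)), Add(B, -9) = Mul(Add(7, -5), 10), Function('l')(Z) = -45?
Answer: Rational(-134787, 4946) ≈ -27.252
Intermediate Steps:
B = 29 (B = Add(9, Mul(Add(7, -5), 10)) = Add(9, Mul(2, 10)) = Add(9, 20) = 29)
Function('n')(Q, w) = Add(Pow(w, 2), Mul(Q, w)) (Function('n')(Q, w) = Add(Mul(Q, w), Pow(w, 2)) = Add(Pow(w, 2), Mul(Q, w)))
Mul(Add(Function('l')(-650), -404316), Pow(Add(-383744, Function('n')(B, -646)), -1)) = Mul(Add(-45, -404316), Pow(Add(-383744, Mul(-646, Add(29, -646))), -1)) = Mul(-404361, Pow(Add(-383744, Mul(-646, -617)), -1)) = Mul(-404361, Pow(Add(-383744, 398582), -1)) = Mul(-404361, Pow(14838, -1)) = Mul(-404361, Rational(1, 14838)) = Rational(-134787, 4946)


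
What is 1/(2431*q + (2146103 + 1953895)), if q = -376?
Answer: 1/3185942 ≈ 3.1388e-7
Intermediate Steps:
1/(2431*q + (2146103 + 1953895)) = 1/(2431*(-376) + (2146103 + 1953895)) = 1/(-914056 + 4099998) = 1/3185942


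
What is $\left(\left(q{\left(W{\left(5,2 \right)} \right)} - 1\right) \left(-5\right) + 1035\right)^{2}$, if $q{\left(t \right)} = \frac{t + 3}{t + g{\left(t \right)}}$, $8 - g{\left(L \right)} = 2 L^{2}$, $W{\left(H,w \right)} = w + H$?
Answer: $\frac{7459776900}{6889} \approx 1.0829 \cdot 10^{6}$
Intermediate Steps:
$W{\left(H,w \right)} = H + w$
$g{\left(L \right)} = 8 - 2 L^{2}$
$q{\left(t \right)} = \frac{3 + t}{8 + t - 2 t^{2}}$ ($q{\left(t \right)} = \frac{t + 3}{t - \left(-8 + 2 t^{2}\right)} = \frac{3 + t}{8 + t - 2 t^{2}}$)
$\left(\left(q{\left(W{\left(5,2 \right)} \right)} - 1\right) \left(-5\right) + 1035\right)^{2} = \left(\left(\frac{3 + \left(5 + 2\right)}{8 + \left(5 + 2\right) - 2 \left(5 + 2\right)^{2}} - 1\right) \left(-5\right) + 1035\right)^{2} = \left(\left(\frac{3 + 7}{8 + 7 - 2 \cdot 7^{2}} - 1\right) \left(-5\right) + 1035\right)^{2} = \left(\left(\frac{1}{8 + 7 - 98} \cdot 10 - 1\right) \left(-5\right) + 1035\right)^{2} = \left(\left(\frac{1}{-83} \cdot 10 - 1\right) \left(-5\right) + 1035\right)^{2} = \left(\left(\left(- \frac{1}{83}\right) 10 - 1\right) \left(-5\right) + 1035\right)^{2} = \left(\left(- \frac{10}{83} - 1\right) \left(-5\right) + 1035\right)^{2} = \left(\left(- \frac{93}{83}\right) \left(-5\right) + 1035\right)^{2} = \left(\frac{465}{83} + 1035\right)^{2} = \left(\frac{86370}{83}\right)^{2} = \frac{7459776900}{6889}$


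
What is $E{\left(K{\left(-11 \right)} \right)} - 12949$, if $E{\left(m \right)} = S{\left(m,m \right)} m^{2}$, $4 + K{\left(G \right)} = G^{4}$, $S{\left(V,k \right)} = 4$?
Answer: $856954127$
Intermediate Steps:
$K{\left(G \right)} = -4 + G^{4}$
$E{\left(m \right)} = 4 m^{2}$
$E{\left(K{\left(-11 \right)} \right)} - 12949 = 4 \left(-4 + \left(-11\right)^{4}\right)^{2} - 12949 = 4 \left(-4 + 14641\right)^{2} - 12949 = 4 \cdot 14637^{2} - 12949 = 4 \cdot 214241769 - 12949 = 856967076 - 12949 = 856954127$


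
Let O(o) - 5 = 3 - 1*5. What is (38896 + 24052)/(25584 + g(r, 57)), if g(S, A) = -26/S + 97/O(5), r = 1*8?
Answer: 755376/307357 ≈ 2.4576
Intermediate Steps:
r = 8
O(o) = 3 (O(o) = 5 + (3 - 1*5) = 5 + (3 - 5) = 5 - 2 = 3)
g(S, A) = 97/3 - 26/S (g(S, A) = -26/S + 97/3 = 97/3 - 26/S)
(38896 + 24052)/(25584 + g(r, 57)) = (38896 + 24052)/(25584 + (97/3 - 26/8)) = 62948/(25584 + (97/3 - 26*⅛)) = 62948/(25584 + (97/3 - 13/4)) = 62948/(25584 + 349/12) = 62948/(307357/12) = 62948*(12/307357) = 755376/307357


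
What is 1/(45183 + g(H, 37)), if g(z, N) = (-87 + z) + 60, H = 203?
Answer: 1/45359 ≈ 2.2046e-5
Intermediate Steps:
g(z, N) = -27 + z
1/(45183 + g(H, 37)) = 1/(45183 + (-27 + 203)) = 1/(45183 + 176) = 1/45359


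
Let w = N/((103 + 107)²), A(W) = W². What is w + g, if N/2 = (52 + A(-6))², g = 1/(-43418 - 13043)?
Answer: 218605967/622482525 ≈ 0.35118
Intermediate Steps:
g = -1/56461 (g = 1/(-56461) = -1/56461 ≈ -1.7711e-5)
N = 15488 (N = 2*(52 + (-6)²)² = 2*(52 + 36)² = 2*88² = 2*7744 = 15488)
w = 3872/11025 (w = 15488/((103 + 107)²) = 15488/(210²) = 15488/44100 = 15488*(1/44100) = 3872/11025 ≈ 0.35120)
w + g = 3872/11025 - 1/56461 = 218605967/622482525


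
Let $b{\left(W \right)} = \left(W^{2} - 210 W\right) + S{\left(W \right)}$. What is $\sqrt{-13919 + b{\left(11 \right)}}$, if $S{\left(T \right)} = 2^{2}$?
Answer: $2 i \sqrt{4026} \approx 126.9 i$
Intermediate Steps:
$S{\left(T \right)} = 4$
$b{\left(W \right)} = 4 + W^{2} - 210 W$ ($b{\left(W \right)} = \left(W^{2} - 210 W\right) + 4 = 4 + W^{2} - 210 W$)
$\sqrt{-13919 + b{\left(11 \right)}} = \sqrt{-13919 + \left(4 + 11^{2} - 2310\right)} = \sqrt{-13919 + \left(4 + 121 - 2310\right)} = \sqrt{-13919 - 2185} = \sqrt{-16104} = 2 i \sqrt{4026}$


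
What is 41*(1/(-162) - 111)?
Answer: -737303/162 ≈ -4551.3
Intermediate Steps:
41*(1/(-162) - 111) = 41*(-1/162 - 111) = 41*(-17983/162) = -737303/162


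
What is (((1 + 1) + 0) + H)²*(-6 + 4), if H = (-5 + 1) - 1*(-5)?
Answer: -18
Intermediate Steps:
H = 1 (H = -4 + 5 = 1)
(((1 + 1) + 0) + H)²*(-6 + 4) = (((1 + 1) + 0) + 1)²*(-6 + 4) = ((2 + 0) + 1)²*(-2) = (2 + 1)²*(-2) = 3²*(-2) = 9*(-2) = -18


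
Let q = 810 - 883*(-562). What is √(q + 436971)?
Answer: √934027 ≈ 966.45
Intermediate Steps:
q = 497056 (q = 810 + 496246 = 497056)
√(q + 436971) = √(497056 + 436971) = √934027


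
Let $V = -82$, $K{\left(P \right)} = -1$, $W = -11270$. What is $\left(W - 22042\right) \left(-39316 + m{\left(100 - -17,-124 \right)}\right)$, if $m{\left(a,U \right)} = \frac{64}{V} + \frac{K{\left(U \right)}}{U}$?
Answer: $\frac{1664654530488}{1271} \approx 1.3097 \cdot 10^{9}$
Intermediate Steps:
$m{\left(a,U \right)} = - \frac{32}{41} - \frac{1}{U}$ ($m{\left(a,U \right)} = \frac{64}{-82} - \frac{1}{U} = 64 \left(- \frac{1}{82}\right) - \frac{1}{U} = - \frac{32}{41} - \frac{1}{U}$)
$\left(W - 22042\right) \left(-39316 + m{\left(100 - -17,-124 \right)}\right) = \left(-11270 - 22042\right) \left(-39316 - \frac{3927}{5084}\right) = - 33312 \left(-39316 - \frac{3927}{5084}\right) = \left(-33312\right) \left(- \frac{199886471}{5084}\right) = \frac{1664654530488}{1271}$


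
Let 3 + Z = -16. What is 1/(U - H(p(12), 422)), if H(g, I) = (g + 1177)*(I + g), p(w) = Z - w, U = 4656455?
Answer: 1/4208369 ≈ 2.3762e-7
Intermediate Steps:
Z = -19 (Z = -3 - 16 = -19)
p(w) = -19 - w
H(g, I) = (1177 + g)*(I + g)
1/(U - H(p(12), 422)) = 1/(4656455 - ((-19 - 1*12)**2 + 1177*422 + 1177*(-19 - 1*12) + 422*(-19 - 1*12))) = 1/(4656455 - ((-19 - 12)**2 + 496694 + 1177*(-19 - 12) + 422*(-19 - 12))) = 1/(4656455 - ((-31)**2 + 496694 + 1177*(-31) + 422*(-31))) = 1/(4656455 - (961 + 496694 - 36487 - 13082)) = 1/(4656455 - 1*448086) = 1/(4656455 - 448086) = 1/4208369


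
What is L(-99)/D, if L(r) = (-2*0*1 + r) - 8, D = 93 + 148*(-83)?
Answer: 107/12191 ≈ 0.0087770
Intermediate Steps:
D = -12191 (D = 93 - 12284 = -12191)
L(r) = -8 + r (L(r) = (0*1 + r) - 8 = (0 + r) - 8 = r - 8 = -8 + r)
L(-99)/D = (-8 - 99)/(-12191) = -107*(-1/12191) = 107/12191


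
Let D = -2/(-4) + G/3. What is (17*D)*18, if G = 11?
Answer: 1275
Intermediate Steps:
D = 25/6 (D = -2/(-4) + 11/3 = -2*(-1/4) + 11*(1/3) = 1/2 + 11/3 = 25/6 ≈ 4.1667)
(17*D)*18 = (17*(25/6))*18 = (425/6)*18 = 1275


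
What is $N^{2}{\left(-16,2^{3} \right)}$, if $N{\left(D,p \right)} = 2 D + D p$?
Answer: $25600$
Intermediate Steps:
$N^{2}{\left(-16,2^{3} \right)} = \left(- 16 \left(2 + 2^{3}\right)\right)^{2} = \left(- 16 \left(2 + 8\right)\right)^{2} = \left(\left(-16\right) 10\right)^{2} = \left(-160\right)^{2} = 25600$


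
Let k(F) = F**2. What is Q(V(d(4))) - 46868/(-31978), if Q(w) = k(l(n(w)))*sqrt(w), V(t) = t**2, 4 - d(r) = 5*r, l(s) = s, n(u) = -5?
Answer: 6419034/15989 ≈ 401.47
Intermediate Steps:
d(r) = 4 - 5*r
Q(w) = 25*sqrt(w) (Q(w) = (-5)**2*sqrt(w) = 25*sqrt(w))
Q(V(d(4))) - 46868/(-31978) = 25*sqrt((4 - 5*4)**2) - 46868/(-31978) = 25*sqrt((4 - 20)**2) - 46868*(-1)/31978 = 25*sqrt((-16)**2) - 1*(-23434/15989) = 25*sqrt(256) + 23434/15989 = 25*16 + 23434/15989 = 400 + 23434/15989 = 6419034/15989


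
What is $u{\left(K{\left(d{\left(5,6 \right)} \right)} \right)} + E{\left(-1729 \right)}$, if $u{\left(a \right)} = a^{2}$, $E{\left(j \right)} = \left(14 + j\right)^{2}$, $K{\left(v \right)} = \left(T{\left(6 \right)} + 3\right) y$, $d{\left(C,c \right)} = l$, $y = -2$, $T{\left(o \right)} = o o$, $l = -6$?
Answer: $2947309$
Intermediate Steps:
$T{\left(o \right)} = o^{2}$
$d{\left(C,c \right)} = -6$
$K{\left(v \right)} = -78$ ($K{\left(v \right)} = \left(6^{2} + 3\right) \left(-2\right) = \left(36 + 3\right) \left(-2\right) = 39 \left(-2\right) = -78$)
$u{\left(K{\left(d{\left(5,6 \right)} \right)} \right)} + E{\left(-1729 \right)} = \left(-78\right)^{2} + \left(14 - 1729\right)^{2} = 6084 + \left(-1715\right)^{2} = 6084 + 2941225 = 2947309$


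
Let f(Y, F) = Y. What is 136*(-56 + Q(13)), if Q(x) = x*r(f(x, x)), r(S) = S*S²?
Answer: 3876680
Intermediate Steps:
r(S) = S³
Q(x) = x⁴ (Q(x) = x*x³ = x⁴)
136*(-56 + Q(13)) = 136*(-56 + 13⁴) = 136*(-56 + 28561) = 136*28505 = 3876680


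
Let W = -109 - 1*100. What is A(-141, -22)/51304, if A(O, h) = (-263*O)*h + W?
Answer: -74185/4664 ≈ -15.906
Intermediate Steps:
W = -209 (W = -109 - 100 = -209)
A(O, h) = -209 - 263*O*h (A(O, h) = (-263*O)*h - 209 = -263*O*h - 209 = -209 - 263*O*h)
A(-141, -22)/51304 = (-209 - 263*(-141)*(-22))/51304 = (-209 - 815826)*(1/51304) = -816035*1/51304 = -74185/4664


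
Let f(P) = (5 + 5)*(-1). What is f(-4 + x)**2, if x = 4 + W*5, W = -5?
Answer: 100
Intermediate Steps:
x = -21 (x = 4 - 5*5 = 4 - 25 = -21)
f(P) = -10 (f(P) = 10*(-1) = -10)
f(-4 + x)**2 = (-10)**2 = 100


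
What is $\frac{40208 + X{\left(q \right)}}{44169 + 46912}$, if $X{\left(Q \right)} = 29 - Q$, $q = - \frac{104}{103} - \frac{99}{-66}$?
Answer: $\frac{8288721}{18762686} \approx 0.44177$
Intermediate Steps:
$q = \frac{101}{206}$ ($q = \left(-104\right) \frac{1}{103} - - \frac{3}{2} = - \frac{104}{103} + \frac{3}{2} = \frac{101}{206} \approx 0.49029$)
$\frac{40208 + X{\left(q \right)}}{44169 + 46912} = \frac{40208 + \left(29 - \frac{101}{206}\right)}{44169 + 46912} = \frac{40208 + \left(29 - \frac{101}{206}\right)}{91081} = \left(40208 + \frac{5873}{206}\right) \frac{1}{91081} = \frac{8288721}{206} \cdot \frac{1}{91081} = \frac{8288721}{18762686}$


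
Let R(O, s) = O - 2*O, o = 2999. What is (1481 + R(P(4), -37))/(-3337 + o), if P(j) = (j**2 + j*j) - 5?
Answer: -727/169 ≈ -4.3018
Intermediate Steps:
P(j) = -5 + 2*j**2 (P(j) = (j**2 + j**2) - 5 = 2*j**2 - 5 = -5 + 2*j**2)
R(O, s) = -O
(1481 + R(P(4), -37))/(-3337 + o) = (1481 - (-5 + 2*4**2))/(-3337 + 2999) = (1481 - (-5 + 2*16))/(-338) = (1481 - (-5 + 32))*(-1/338) = (1481 - 1*27)*(-1/338) = (1481 - 27)*(-1/338) = 1454*(-1/338) = -727/169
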